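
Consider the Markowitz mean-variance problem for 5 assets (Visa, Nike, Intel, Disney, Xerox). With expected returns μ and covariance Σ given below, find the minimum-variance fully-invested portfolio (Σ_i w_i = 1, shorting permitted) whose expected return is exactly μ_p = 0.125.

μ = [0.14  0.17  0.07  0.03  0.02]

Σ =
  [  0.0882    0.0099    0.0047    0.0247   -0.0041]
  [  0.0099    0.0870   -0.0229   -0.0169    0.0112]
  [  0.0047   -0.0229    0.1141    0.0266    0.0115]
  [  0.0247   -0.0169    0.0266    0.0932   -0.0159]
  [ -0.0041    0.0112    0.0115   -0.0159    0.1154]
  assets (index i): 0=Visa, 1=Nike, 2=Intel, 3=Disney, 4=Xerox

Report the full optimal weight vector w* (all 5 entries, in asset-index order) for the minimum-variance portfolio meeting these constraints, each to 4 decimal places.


0.2502  0.4256  0.2073  0.0774  0.0395

x=Σ⁻¹μ = [1.2776  2.0872  0.9699  0.0729  -0.0705]
y=Σ⁻¹𝟙 = [6.7867  13.8115  7.9641  10.5662  8.2284]
a=μᵀx=0.602357  b=𝟙ᵀx=4.337128  c=𝟙ᵀy=47.356800  D=ac−b²=9.715012
λ₁=(c·0.125−b)/D = (47.356800·0.125−4.337128)/9.715012 = 0.162889
λ₂=(a−b·0.125)/D = (0.602357−4.337128·0.125)/9.715012 = 0.006198
w* = 0.162889·x + 0.006198·y:
  w_0 = 0.162889·1.2776 + 0.006198·6.7867 = 0.2502  (Visa)
  w_1 = 0.162889·2.0872 + 0.006198·13.8115 = 0.4256  (Nike)
  w_2 = 0.162889·0.9699 + 0.006198·7.9641 = 0.2073  (Intel)
  w_3 = 0.162889·0.0729 + 0.006198·10.5662 = 0.0774  (Disney)
  w_4 = 0.162889·-0.0705 + 0.006198·8.2284 = 0.0395  (Xerox)
Σw_i=1.0000  μᵀw=0.1250
σ²=wᵀΣw=λ₁·μ_p+λ₂ = 0.162889·0.125 + 0.006198 = 0.026559 ≈ 0.0266


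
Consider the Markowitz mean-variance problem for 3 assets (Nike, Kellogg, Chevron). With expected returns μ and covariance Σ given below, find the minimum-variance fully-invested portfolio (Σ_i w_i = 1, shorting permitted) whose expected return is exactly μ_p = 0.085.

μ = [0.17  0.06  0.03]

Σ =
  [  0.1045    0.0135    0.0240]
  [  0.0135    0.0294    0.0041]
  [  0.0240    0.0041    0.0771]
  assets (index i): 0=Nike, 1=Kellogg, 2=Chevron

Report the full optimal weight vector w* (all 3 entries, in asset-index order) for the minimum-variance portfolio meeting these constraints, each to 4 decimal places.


u=Σ⁻¹μ = [1.4819  1.3807  -0.1456]
v=Σ⁻¹𝟙 = [3.1783  31.1141  10.3262]
a=μᵀu=0.330390  b=𝟙ᵀu=2.716942  c=𝟙ᵀv=44.618657  D=ac−b²=7.359786
λ₁=(c·0.085−b)/D = (44.618657·0.085−2.716942)/7.359786 = 0.146152
λ₂=(a−b·0.085)/D = (0.330390−2.716942·0.085)/7.359786 = 0.013513
w* = 0.146152·u + 0.013513·v:
  w_0 = 0.146152·1.4819 + 0.013513·3.1783 = 0.2595  (Nike)
  w_1 = 0.146152·1.3807 + 0.013513·31.1141 = 0.6222  (Kellogg)
  w_2 = 0.146152·-0.1456 + 0.013513·10.3262 = 0.1183  (Chevron)
Σw_i=1.0000  μᵀw=0.0850
σ²=wᵀΣw=λ₁·μ_p+λ₂ = 0.146152·0.085 + 0.013513 = 0.025935 ≈ 0.0259

0.2595  0.6222  0.1183


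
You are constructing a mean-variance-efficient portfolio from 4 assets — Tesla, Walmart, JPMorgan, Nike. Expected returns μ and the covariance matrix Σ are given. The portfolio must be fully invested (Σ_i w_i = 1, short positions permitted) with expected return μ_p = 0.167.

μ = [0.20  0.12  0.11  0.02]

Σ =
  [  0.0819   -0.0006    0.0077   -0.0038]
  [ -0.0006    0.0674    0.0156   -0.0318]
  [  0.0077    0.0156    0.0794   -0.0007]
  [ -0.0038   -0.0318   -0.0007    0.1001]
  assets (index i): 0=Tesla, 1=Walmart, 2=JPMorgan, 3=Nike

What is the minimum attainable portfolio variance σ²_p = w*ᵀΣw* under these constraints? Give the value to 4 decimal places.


u=Σ⁻¹μ = [2.4313  2.0808  0.7492  0.9584]
v=Σ⁻¹𝟙 = [12.4817  21.4243  7.3274  17.3212]
a=μᵀu=0.837536  b=𝟙ᵀu=6.219698  c=𝟙ᵀv=58.554605  D=ac−b²=10.356934
λ₁=(c·0.167−b)/D = (58.554605·0.167−6.219698)/10.356934 = 0.343627
λ₂=(a−b·0.167)/D = (0.837536−6.219698·0.167)/10.356934 = -0.019422
w* = 0.343627·u + -0.019422·v:
  w_0 = 0.343627·2.4313 + -0.019422·12.4817 = 0.5930  (Tesla)
  w_1 = 0.343627·2.0808 + -0.019422·21.4243 = 0.2989  (Walmart)
  w_2 = 0.343627·0.7492 + -0.019422·7.3274 = 0.1151  (JPMorgan)
  w_3 = 0.343627·0.9584 + -0.019422·17.3212 = -0.0071  (Nike)
Σw_i=1.0000  μᵀw=0.1670
σ²=wᵀΣw=λ₁·μ_p+λ₂ = 0.343627·0.167 + -0.019422 = 0.037964 ≈ 0.0380

0.0380


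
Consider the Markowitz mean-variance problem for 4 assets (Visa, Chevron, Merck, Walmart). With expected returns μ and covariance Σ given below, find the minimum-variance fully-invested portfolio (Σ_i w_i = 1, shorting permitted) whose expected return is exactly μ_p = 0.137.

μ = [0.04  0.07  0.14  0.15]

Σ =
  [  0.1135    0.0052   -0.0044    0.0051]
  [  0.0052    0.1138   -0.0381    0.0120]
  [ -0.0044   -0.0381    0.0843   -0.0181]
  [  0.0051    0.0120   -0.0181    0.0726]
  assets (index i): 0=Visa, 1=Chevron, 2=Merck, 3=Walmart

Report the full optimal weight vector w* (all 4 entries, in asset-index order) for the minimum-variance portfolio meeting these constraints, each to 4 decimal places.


-0.0298  0.1487  0.4377  0.4434

p=Σ⁻¹μ = [0.2887  1.2702  2.7936  2.5324]
q=Σ⁻¹𝟙 = [8.2879  14.1098  22.1916  16.3923]
a=μᵀp=0.871419  b=𝟙ᵀp=6.884869  c=𝟙ᵀq=60.981550  D=ac−b²=5.739059
λ₁=(c·0.137−b)/D = (60.981550·0.137−6.884869)/5.739059 = 0.256070
λ₂=(a−b·0.137)/D = (0.871419−6.884869·0.137)/5.739059 = -0.012512
w* = 0.256070·p + -0.012512·q:
  w_0 = 0.256070·0.2887 + -0.012512·8.2879 = -0.0298  (Visa)
  w_1 = 0.256070·1.2702 + -0.012512·14.1098 = 0.1487  (Chevron)
  w_2 = 0.256070·2.7936 + -0.012512·22.1916 = 0.4377  (Merck)
  w_3 = 0.256070·2.5324 + -0.012512·16.3923 = 0.4434  (Walmart)
Σw_i=1.0000  μᵀw=0.1370
σ²=wᵀΣw=λ₁·μ_p+λ₂ = 0.256070·0.137 + -0.012512 = 0.022569 ≈ 0.0226


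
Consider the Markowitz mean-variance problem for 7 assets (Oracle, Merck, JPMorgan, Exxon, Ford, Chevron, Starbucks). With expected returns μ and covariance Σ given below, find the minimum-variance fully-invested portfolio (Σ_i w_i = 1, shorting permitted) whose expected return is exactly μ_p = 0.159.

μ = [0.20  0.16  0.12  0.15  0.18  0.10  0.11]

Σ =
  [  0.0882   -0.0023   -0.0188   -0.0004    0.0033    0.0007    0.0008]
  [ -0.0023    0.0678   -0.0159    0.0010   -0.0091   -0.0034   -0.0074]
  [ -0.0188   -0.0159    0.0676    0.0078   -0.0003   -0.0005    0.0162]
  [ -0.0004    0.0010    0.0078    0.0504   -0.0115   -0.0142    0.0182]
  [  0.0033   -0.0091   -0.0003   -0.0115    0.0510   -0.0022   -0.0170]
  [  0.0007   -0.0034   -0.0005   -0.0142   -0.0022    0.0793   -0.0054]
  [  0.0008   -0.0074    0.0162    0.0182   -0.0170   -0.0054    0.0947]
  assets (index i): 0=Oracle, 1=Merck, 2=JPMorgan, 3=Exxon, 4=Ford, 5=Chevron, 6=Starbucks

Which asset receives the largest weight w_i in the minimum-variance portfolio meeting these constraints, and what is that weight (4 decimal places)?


g=Σ⁻¹μ = [2.7396  4.0503  2.7528  3.9341  5.5330  2.3782  1.3568]
h=Σ⁻¹𝟙 = [14.8071  26.2961  19.6981  25.6493  33.9129  20.0428  11.4210]
a=μᵀg=3.499439  b=𝟙ᵀg=22.744878  c=𝟙ᵀh=151.827313  D=ac−b²=13.980899
λ₁=(c·0.159−b)/D = (151.827313·0.159−22.744878)/13.980899 = 0.099827
λ₂=(a−b·0.159)/D = (3.499439−22.744878·0.159)/13.980899 = -0.008368
w* = 0.099827·g + -0.008368·h:
  w_0 = 0.099827·2.7396 + -0.008368·14.8071 = 0.1496  (Oracle)
  w_1 = 0.099827·4.0503 + -0.008368·26.2961 = 0.1843  (Merck)
  w_2 = 0.099827·2.7528 + -0.008368·19.6981 = 0.1100  (JPMorgan)
  w_3 = 0.099827·3.9341 + -0.008368·25.6493 = 0.1781  (Exxon)
  w_4 = 0.099827·5.5330 + -0.008368·33.9129 = 0.2685  (Ford)
  w_5 = 0.099827·2.3782 + -0.008368·20.0428 = 0.0697  (Chevron)
  w_6 = 0.099827·1.3568 + -0.008368·11.4210 = 0.0399  (Starbucks)
Σw_i=1.0000  μᵀw=0.1590
σ²=wᵀΣw=λ₁·μ_p+λ₂ = 0.099827·0.159 + -0.008368 = 0.007504 ≈ 0.0075

Ford (0.2685)


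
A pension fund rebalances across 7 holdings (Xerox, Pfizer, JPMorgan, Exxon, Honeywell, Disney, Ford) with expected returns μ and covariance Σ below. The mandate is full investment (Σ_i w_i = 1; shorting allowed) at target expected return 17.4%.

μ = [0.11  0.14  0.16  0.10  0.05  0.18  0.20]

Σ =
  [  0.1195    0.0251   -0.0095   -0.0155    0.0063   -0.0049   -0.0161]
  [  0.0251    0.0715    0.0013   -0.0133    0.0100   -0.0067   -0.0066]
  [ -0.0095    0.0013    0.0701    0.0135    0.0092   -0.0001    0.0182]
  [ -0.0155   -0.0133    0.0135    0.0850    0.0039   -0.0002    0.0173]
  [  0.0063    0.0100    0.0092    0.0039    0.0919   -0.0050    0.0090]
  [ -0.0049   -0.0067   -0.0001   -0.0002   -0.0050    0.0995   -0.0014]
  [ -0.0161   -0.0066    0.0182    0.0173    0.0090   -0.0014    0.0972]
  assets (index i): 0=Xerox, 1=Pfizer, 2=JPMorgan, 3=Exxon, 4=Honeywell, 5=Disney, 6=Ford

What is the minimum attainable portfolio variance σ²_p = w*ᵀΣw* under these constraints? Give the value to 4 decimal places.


0.0211

x=Σ⁻¹μ = [1.0920  2.1141  1.7021  1.0545  -0.0524  2.0332  1.9098]
y=Σ⁻¹𝟙 = [9.0490  13.7515  9.8640  12.0232  7.1083  11.9292  8.2474]
a=μᵀx=1.539195  b=𝟙ᵀx=9.853319  c=𝟙ᵀy=71.972686  D=ac−b²=13.692139
λ₁=(c·0.174−b)/D = (71.972686·0.174−9.853319)/13.692139 = 0.194997
λ₂=(a−b·0.174)/D = (1.539195−9.853319·0.174)/13.692139 = -0.012802
w* = 0.194997·x + -0.012802·y:
  w_0 = 0.194997·1.0920 + -0.012802·9.0490 = 0.0971  (Xerox)
  w_1 = 0.194997·2.1141 + -0.012802·13.7515 = 0.2362  (Pfizer)
  w_2 = 0.194997·1.7021 + -0.012802·9.8640 = 0.2056  (JPMorgan)
  w_3 = 0.194997·1.0545 + -0.012802·12.0232 = 0.0517  (Exxon)
  w_4 = 0.194997·-0.0524 + -0.012802·7.1083 = -0.1012  (Honeywell)
  w_5 = 0.194997·2.0332 + -0.012802·11.9292 = 0.2438  (Disney)
  w_6 = 0.194997·1.9098 + -0.012802·8.2474 = 0.2668  (Ford)
Σw_i=1.0000  μᵀw=0.1740
σ²=wᵀΣw=λ₁·μ_p+λ₂ = 0.194997·0.174 + -0.012802 = 0.021128 ≈ 0.0211


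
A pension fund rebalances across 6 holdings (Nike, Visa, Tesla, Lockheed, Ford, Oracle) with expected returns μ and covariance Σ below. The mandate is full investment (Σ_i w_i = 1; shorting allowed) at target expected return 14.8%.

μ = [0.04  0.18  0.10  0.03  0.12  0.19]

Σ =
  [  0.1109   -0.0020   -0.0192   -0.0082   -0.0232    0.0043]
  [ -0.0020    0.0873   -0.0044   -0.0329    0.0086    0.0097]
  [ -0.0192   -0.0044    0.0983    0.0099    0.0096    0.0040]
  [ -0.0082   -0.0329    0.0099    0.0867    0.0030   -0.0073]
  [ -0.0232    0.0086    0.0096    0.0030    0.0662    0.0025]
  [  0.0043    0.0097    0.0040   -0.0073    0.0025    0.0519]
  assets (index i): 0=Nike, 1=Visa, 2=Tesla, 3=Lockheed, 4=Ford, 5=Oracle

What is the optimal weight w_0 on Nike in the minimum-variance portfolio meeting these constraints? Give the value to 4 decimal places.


0.0439

x=Σ⁻¹μ = [0.8406  2.1241  0.8594  1.3540  1.5228  3.2451]
y=Σ⁻¹𝟙 = [14.9771  16.0439  9.7664  18.7525  15.3935  16.1718]
a=μᵀx=1.341834  b=𝟙ᵀx=9.946066  c=𝟙ᵀy=91.105252  D=ac−b²=23.323910
λ₁=(c·0.148−b)/D = (91.105252·0.148−9.946066)/23.323910 = 0.151669
λ₂=(a−b·0.148)/D = (1.341834−9.946066·0.148)/23.323910 = -0.005582
w* = 0.151669·x + -0.005582·y:
  w_0 = 0.151669·0.8406 + -0.005582·14.9771 = 0.0439  (Nike)
  w_1 = 0.151669·2.1241 + -0.005582·16.0439 = 0.2326  (Visa)
  w_2 = 0.151669·0.8594 + -0.005582·9.7664 = 0.0758  (Tesla)
  w_3 = 0.151669·1.3540 + -0.005582·18.7525 = 0.1007  (Lockheed)
  w_4 = 0.151669·1.5228 + -0.005582·15.3935 = 0.1450  (Ford)
  w_5 = 0.151669·3.2451 + -0.005582·16.1718 = 0.4019  (Oracle)
Σw_i=1.0000  μᵀw=0.1480
σ²=wᵀΣw=λ₁·μ_p+λ₂ = 0.151669·0.148 + -0.005582 = 0.016865 ≈ 0.0169


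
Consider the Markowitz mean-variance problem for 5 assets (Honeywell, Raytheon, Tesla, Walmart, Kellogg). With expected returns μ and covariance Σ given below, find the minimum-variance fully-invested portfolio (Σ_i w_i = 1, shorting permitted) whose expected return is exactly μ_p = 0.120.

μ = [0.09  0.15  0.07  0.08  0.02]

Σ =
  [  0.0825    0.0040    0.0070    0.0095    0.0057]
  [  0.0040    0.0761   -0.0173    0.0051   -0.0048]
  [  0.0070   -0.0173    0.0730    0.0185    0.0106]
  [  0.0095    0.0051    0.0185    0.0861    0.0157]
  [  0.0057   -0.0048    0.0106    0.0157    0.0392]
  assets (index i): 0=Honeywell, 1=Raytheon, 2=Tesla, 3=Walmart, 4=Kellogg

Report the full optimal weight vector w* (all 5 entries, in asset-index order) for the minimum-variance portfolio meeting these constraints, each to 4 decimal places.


g=Σ⁻¹μ = [0.8185  2.2007  1.2768  0.4063  0.1527]
h=Σ⁻¹𝟙 = [8.3669  16.8217  12.9893  2.9547  21.6576]
a=μᵀg=0.528713  b=𝟙ᵀg=4.855057  c=𝟙ᵀh=62.790193  D=ac−b²=9.626389
λ₁=(c·0.120−b)/D = (62.790193·0.120−4.855057)/9.626389 = 0.278377
λ₂=(a−b·0.120)/D = (0.528713−4.855057·0.120)/9.626389 = -0.005599
w* = 0.278377·g + -0.005599·h:
  w_0 = 0.278377·0.8185 + -0.005599·8.3669 = 0.1810  (Honeywell)
  w_1 = 0.278377·2.2007 + -0.005599·16.8217 = 0.5185  (Raytheon)
  w_2 = 0.278377·1.2768 + -0.005599·12.9893 = 0.2827  (Tesla)
  w_3 = 0.278377·0.4063 + -0.005599·2.9547 = 0.0966  (Walmart)
  w_4 = 0.278377·0.1527 + -0.005599·21.6576 = -0.0788  (Kellogg)
Σw_i=1.0000  μᵀw=0.1200
σ²=wᵀΣw=λ₁·μ_p+λ₂ = 0.278377·0.120 + -0.005599 = 0.027807 ≈ 0.0278

0.1810  0.5185  0.2827  0.0966  -0.0788


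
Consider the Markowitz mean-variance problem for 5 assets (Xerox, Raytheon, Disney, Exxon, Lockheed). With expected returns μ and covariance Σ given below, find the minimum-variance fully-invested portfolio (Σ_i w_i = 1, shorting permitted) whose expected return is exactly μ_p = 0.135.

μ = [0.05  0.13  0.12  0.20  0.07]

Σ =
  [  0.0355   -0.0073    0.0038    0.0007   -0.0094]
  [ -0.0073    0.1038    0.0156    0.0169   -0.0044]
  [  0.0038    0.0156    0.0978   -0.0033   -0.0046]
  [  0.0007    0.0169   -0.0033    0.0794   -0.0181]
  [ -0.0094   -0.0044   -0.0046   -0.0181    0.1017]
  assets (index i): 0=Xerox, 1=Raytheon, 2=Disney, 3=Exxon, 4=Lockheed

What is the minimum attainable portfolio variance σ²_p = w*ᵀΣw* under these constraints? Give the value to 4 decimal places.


g=Σ⁻¹μ = [1.7733  0.8193  1.1855  2.7024  1.4222]
h=Σ⁻¹𝟙 = [33.0957  8.9797  8.7589  14.4598  16.2500]
a=μᵀg=0.977457  b=𝟙ᵀg=7.902659  c=𝟙ᵀh=81.543964  D=ac−b²=17.253682
λ₁=(c·0.135−b)/D = (81.543964·0.135−7.902659)/17.253682 = 0.180007
λ₂=(a−b·0.135)/D = (0.977457−7.902659·0.135)/17.253682 = -0.005182
w* = 0.180007·g + -0.005182·h:
  w_0 = 0.180007·1.7733 + -0.005182·33.0957 = 0.1477  (Xerox)
  w_1 = 0.180007·0.8193 + -0.005182·8.9797 = 0.1009  (Raytheon)
  w_2 = 0.180007·1.1855 + -0.005182·8.7589 = 0.1680  (Disney)
  w_3 = 0.180007·2.7024 + -0.005182·14.4598 = 0.4115  (Exxon)
  w_4 = 0.180007·1.4222 + -0.005182·16.2500 = 0.1718  (Lockheed)
Σw_i=1.0000  μᵀw=0.1350
σ²=wᵀΣw=λ₁·μ_p+λ₂ = 0.180007·0.135 + -0.005182 = 0.019119 ≈ 0.0191

0.0191


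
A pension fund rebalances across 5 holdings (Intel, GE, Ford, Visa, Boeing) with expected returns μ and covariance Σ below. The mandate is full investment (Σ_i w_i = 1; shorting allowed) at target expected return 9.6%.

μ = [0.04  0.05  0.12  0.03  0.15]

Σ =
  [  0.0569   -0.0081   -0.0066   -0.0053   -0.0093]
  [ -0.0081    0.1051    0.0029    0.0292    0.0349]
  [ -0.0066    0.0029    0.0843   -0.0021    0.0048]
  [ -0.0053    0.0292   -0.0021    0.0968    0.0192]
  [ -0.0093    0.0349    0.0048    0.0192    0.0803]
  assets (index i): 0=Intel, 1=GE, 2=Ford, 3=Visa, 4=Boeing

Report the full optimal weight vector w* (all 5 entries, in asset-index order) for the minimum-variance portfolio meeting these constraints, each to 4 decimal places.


x=Σ⁻¹μ = [1.1732  -0.1420  1.4096  0.0573  1.9676]
y=Σ⁻¹𝟙 = [22.2401  5.2554  13.0600  8.2652  9.9880]
a=μᵀx=0.505846  b=𝟙ᵀx=4.465733  c=𝟙ᵀy=58.808689  D=ac−b²=9.805373
λ₁=(c·0.096−b)/D = (58.808689·0.096−4.465733)/9.805373 = 0.120332
λ₂=(a−b·0.096)/D = (0.505846−4.465733·0.096)/9.805373 = 0.007867
w* = 0.120332·x + 0.007867·y:
  w_0 = 0.120332·1.1732 + 0.007867·22.2401 = 0.3161  (Intel)
  w_1 = 0.120332·-0.1420 + 0.007867·5.2554 = 0.0243  (GE)
  w_2 = 0.120332·1.4096 + 0.007867·13.0600 = 0.2724  (Ford)
  w_3 = 0.120332·0.0573 + 0.007867·8.2652 = 0.0719  (Visa)
  w_4 = 0.120332·1.9676 + 0.007867·9.9880 = 0.3153  (Boeing)
Σw_i=1.0000  μᵀw=0.0960
σ²=wᵀΣw=λ₁·μ_p+λ₂ = 0.120332·0.096 + 0.007867 = 0.019419 ≈ 0.0194

0.3161  0.0243  0.2724  0.0719  0.3153


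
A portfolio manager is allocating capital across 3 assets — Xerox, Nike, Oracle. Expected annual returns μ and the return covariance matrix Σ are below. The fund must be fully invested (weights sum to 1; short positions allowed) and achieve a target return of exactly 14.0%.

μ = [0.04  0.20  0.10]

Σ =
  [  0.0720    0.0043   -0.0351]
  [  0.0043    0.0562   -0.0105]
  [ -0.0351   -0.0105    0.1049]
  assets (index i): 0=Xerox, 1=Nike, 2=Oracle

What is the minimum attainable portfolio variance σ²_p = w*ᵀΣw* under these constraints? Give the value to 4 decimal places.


g=Σ⁻¹μ = [1.1697  3.7914  1.7242]
h=Σ⁻¹𝟙 = [21.8928  19.6354  18.8237]
a=μᵀg=0.977473  b=𝟙ᵀg=6.685166  c=𝟙ᵀh=60.351917  D=ac−b²=14.300916
λ₁=(c·0.140−b)/D = (60.351917·0.140−6.685166)/14.300916 = 0.123356
λ₂=(a−b·0.140)/D = (0.977473−6.685166·0.140)/14.300916 = 0.002905
w* = 0.123356·g + 0.002905·h:
  w_0 = 0.123356·1.1697 + 0.002905·21.8928 = 0.2079  (Xerox)
  w_1 = 0.123356·3.7914 + 0.002905·19.6354 = 0.5247  (Nike)
  w_2 = 0.123356·1.7242 + 0.002905·18.8237 = 0.2674  (Oracle)
Σw_i=1.0000  μᵀw=0.1400
σ²=wᵀΣw=λ₁·μ_p+λ₂ = 0.123356·0.140 + 0.002905 = 0.020175 ≈ 0.0202

0.0202


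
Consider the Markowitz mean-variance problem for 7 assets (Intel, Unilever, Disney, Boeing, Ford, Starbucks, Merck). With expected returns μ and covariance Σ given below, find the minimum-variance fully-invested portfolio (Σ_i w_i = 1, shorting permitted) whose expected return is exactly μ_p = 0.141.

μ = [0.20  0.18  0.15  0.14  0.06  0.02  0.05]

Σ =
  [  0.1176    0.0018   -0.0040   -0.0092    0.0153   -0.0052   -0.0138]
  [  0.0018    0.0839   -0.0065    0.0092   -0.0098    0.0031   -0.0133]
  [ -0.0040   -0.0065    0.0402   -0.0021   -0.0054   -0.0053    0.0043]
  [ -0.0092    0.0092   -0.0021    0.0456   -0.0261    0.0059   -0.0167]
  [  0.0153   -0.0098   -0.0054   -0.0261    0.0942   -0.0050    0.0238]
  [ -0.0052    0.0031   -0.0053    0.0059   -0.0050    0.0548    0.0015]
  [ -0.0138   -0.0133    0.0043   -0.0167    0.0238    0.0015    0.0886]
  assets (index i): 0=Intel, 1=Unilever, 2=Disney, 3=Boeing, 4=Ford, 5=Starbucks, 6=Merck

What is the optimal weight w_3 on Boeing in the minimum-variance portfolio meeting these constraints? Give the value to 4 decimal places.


u=Σ⁻¹μ = [2.1534  2.3632  4.7273  4.7207  1.7780  0.5077  1.4287]
v=Σ⁻¹𝟙 = [12.4537  14.1553  33.9001  37.4120  19.5618  19.2493  15.1771]
a=μᵀu=2.414315  b=𝟙ᵀu=17.678938  c=𝟙ᵀv=151.909304  D=ac−b²=54.211999
λ₁=(c·0.141−b)/D = (151.909304·0.141−17.678938)/54.211999 = 0.068993
λ₂=(a−b·0.141)/D = (2.414315−17.678938·0.141)/54.211999 = -0.001446
w* = 0.068993·u + -0.001446·v:
  w_0 = 0.068993·2.1534 + -0.001446·12.4537 = 0.1306  (Intel)
  w_1 = 0.068993·2.3632 + -0.001446·14.1553 = 0.1426  (Unilever)
  w_2 = 0.068993·4.7273 + -0.001446·33.9001 = 0.2771  (Disney)
  w_3 = 0.068993·4.7207 + -0.001446·37.4120 = 0.2716  (Boeing)
  w_4 = 0.068993·1.7780 + -0.001446·19.5618 = 0.0944  (Ford)
  w_5 = 0.068993·0.5077 + -0.001446·19.2493 = 0.0072  (Starbucks)
  w_6 = 0.068993·1.4287 + -0.001446·15.1771 = 0.0766  (Merck)
Σw_i=1.0000  μᵀw=0.1410
σ²=wᵀΣw=λ₁·μ_p+λ₂ = 0.068993·0.141 + -0.001446 = 0.008282 ≈ 0.0083

0.2716


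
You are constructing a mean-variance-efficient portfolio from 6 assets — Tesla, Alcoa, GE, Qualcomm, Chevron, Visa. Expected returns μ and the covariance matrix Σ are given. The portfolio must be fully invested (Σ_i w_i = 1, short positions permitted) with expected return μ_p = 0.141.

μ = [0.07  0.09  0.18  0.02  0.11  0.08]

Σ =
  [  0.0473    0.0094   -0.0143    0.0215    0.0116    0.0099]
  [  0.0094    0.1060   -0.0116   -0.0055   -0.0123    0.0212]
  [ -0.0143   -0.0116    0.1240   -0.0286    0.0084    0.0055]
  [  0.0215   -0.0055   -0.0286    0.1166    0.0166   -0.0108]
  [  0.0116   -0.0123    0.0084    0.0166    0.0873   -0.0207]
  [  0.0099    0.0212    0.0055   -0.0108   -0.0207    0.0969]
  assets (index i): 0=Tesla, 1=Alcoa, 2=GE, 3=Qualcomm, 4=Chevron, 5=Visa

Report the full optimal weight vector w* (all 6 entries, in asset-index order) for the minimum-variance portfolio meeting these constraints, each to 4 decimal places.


g=Σ⁻¹μ = [1.2255  0.9337  1.6360  0.2866  1.1798  0.6872]
h=Σ⁻¹𝟙 = [14.3980  9.1815  11.4436  8.5577  10.3239  9.3498]
a=μᵀg=0.654785  b=𝟙ᵀg=5.948805  c=𝟙ᵀh=63.254494  D=ac−b²=6.029795
λ₁=(c·0.141−b)/D = (63.254494·0.141−5.948805)/6.029795 = 0.492567
λ₂=(a−b·0.141)/D = (0.654785−5.948805·0.141)/6.029795 = -0.030515
w* = 0.492567·g + -0.030515·h:
  w_0 = 0.492567·1.2255 + -0.030515·14.3980 = 0.1643  (Tesla)
  w_1 = 0.492567·0.9337 + -0.030515·9.1815 = 0.1798  (Alcoa)
  w_2 = 0.492567·1.6360 + -0.030515·11.4436 = 0.4566  (GE)
  w_3 = 0.492567·0.2866 + -0.030515·8.5577 = -0.1200  (Qualcomm)
  w_4 = 0.492567·1.1798 + -0.030515·10.3239 = 0.2661  (Chevron)
  w_5 = 0.492567·0.6872 + -0.030515·9.3498 = 0.0532  (Visa)
Σw_i=1.0000  μᵀw=0.1410
σ²=wᵀΣw=λ₁·μ_p+λ₂ = 0.492567·0.141 + -0.030515 = 0.038937 ≈ 0.0389

0.1643  0.1798  0.4566  -0.1200  0.2661  0.0532


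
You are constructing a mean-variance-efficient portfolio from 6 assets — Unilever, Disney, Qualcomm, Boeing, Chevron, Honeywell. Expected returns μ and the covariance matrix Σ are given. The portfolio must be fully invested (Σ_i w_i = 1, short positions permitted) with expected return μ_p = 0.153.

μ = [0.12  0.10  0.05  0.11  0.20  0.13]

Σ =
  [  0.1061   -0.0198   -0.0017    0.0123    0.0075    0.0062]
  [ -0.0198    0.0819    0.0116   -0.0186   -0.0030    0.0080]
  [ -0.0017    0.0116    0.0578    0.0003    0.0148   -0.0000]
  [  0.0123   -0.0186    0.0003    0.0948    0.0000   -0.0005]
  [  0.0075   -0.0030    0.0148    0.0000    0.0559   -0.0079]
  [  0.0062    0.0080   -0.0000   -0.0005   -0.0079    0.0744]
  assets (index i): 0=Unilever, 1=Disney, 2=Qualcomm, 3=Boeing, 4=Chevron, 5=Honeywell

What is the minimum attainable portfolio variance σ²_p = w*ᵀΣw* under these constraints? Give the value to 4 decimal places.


0.0161

x=Σ⁻¹μ = [0.9027  1.7854  -0.4857  1.4051  3.9509  1.9091]
y=Σ⁻¹𝟙 = [9.0453  15.1071  10.2192  12.3747  16.6050  12.9090]
a=μᵀx=1.455498  b=𝟙ᵀx=9.467488  c=𝟙ᵀy=76.260258  D=ac−b²=21.363357
λ₁=(c·0.153−b)/D = (76.260258·0.153−9.467488)/21.363357 = 0.102996
λ₂=(a−b·0.153)/D = (1.455498−9.467488·0.153)/21.363357 = 0.000326
w* = 0.102996·x + 0.000326·y:
  w_0 = 0.102996·0.9027 + 0.000326·9.0453 = 0.0959  (Unilever)
  w_1 = 0.102996·1.7854 + 0.000326·15.1071 = 0.1888  (Disney)
  w_2 = 0.102996·-0.4857 + 0.000326·10.2192 = -0.0467  (Qualcomm)
  w_3 = 0.102996·1.4051 + 0.000326·12.3747 = 0.1488  (Boeing)
  w_4 = 0.102996·3.9509 + 0.000326·16.6050 = 0.4123  (Chevron)
  w_5 = 0.102996·1.9091 + 0.000326·12.9090 = 0.2008  (Honeywell)
Σw_i=1.0000  μᵀw=0.1530
σ²=wᵀΣw=λ₁·μ_p+λ₂ = 0.102996·0.153 + 0.000326 = 0.016085 ≈ 0.0161


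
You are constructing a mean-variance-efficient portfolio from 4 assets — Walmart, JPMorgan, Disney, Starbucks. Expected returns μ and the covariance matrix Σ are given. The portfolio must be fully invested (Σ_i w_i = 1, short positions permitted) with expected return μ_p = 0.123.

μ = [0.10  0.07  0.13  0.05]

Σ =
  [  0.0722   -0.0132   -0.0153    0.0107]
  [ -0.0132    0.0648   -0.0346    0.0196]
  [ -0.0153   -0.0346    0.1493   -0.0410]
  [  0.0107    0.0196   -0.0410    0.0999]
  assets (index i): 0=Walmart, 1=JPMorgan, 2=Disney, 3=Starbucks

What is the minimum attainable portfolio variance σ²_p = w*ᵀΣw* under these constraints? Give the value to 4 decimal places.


0.0586

x=Σ⁻¹μ = [2.0947  2.2828  1.7663  0.5532]
y=Σ⁻¹𝟙 = [20.8872  26.0965  17.5981  9.8753]
a=μᵀx=0.626547  b=𝟙ᵀx=6.696995  c=𝟙ᵀy=74.457091  D=ac−b²=1.801123
λ₁=(c·0.123−b)/D = (74.457091·0.123−6.696995)/1.801123 = 1.366496
λ₂=(a−b·0.123)/D = (0.626547−6.696995·0.123)/1.801123 = -0.109478
w* = 1.366496·x + -0.109478·y:
  w_0 = 1.366496·2.0947 + -0.109478·20.8872 = 0.5757  (Walmart)
  w_1 = 1.366496·2.2828 + -0.109478·26.0965 = 0.2624  (JPMorgan)
  w_2 = 1.366496·1.7663 + -0.109478·17.5981 = 0.4871  (Disney)
  w_3 = 1.366496·0.5532 + -0.109478·9.8753 = -0.3252  (Starbucks)
Σw_i=1.0000  μᵀw=0.1230
σ²=wᵀΣw=λ₁·μ_p+λ₂ = 1.366496·0.123 + -0.109478 = 0.058601 ≈ 0.0586


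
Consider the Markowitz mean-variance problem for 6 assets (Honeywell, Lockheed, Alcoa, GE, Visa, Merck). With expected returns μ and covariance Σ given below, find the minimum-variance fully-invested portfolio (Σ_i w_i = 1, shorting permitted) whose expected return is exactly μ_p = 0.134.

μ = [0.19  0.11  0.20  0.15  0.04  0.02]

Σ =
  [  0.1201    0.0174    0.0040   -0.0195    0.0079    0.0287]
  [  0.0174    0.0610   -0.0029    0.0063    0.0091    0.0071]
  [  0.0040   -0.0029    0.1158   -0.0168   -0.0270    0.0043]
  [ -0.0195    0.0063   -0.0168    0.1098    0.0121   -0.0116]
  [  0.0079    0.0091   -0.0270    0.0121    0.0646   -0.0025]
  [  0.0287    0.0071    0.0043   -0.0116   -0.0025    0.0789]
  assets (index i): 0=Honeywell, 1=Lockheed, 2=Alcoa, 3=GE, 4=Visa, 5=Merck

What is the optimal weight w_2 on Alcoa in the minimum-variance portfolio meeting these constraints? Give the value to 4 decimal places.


g=Σ⁻¹μ = [1.6479  1.1613  2.1597  1.8043  0.8081  -0.2773]
h=Σ⁻¹𝟙 = [4.0835  10.7984  14.0212  10.6225  17.7781  11.5781]
a=μᵀg=1.170205  b=𝟙ᵀg=7.303984  c=𝟙ᵀh=68.881707  D=ac−b²=27.257539
λ₁=(c·0.134−b)/D = (68.881707·0.134−7.303984)/27.257539 = 0.070665
λ₂=(a−b·0.134)/D = (1.170205−7.303984·0.134)/27.257539 = 0.007025
w* = 0.070665·g + 0.007025·h:
  w_0 = 0.070665·1.6479 + 0.007025·4.0835 = 0.1451  (Honeywell)
  w_1 = 0.070665·1.1613 + 0.007025·10.7984 = 0.1579  (Lockheed)
  w_2 = 0.070665·2.1597 + 0.007025·14.0212 = 0.2511  (Alcoa)
  w_3 = 0.070665·1.8043 + 0.007025·10.6225 = 0.2021  (GE)
  w_4 = 0.070665·0.8081 + 0.007025·17.7781 = 0.1820  (Visa)
  w_5 = 0.070665·-0.2773 + 0.007025·11.5781 = 0.0617  (Merck)
Σw_i=1.0000  μᵀw=0.1340
σ²=wᵀΣw=λ₁·μ_p+λ₂ = 0.070665·0.134 + 0.007025 = 0.016494 ≈ 0.0165

0.2511


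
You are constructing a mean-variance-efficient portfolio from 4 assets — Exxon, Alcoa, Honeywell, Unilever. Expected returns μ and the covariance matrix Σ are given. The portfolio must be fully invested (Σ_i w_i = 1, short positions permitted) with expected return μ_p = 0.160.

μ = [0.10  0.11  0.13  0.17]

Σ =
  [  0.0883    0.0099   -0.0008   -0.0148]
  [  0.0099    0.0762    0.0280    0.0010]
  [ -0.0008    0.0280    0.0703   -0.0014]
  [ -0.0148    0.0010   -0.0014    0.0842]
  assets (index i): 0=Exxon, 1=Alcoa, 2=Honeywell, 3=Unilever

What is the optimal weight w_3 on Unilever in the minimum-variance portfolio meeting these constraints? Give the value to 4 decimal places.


0.7205

x=Σ⁻¹μ = [1.4642  0.6100  1.6686  2.2969]
y=Σ⁻¹𝟙 = [13.0593  6.8565  11.9270  14.2888]
a=μᵀx=0.820917  b=𝟙ᵀx=6.039760  c=𝟙ᵀy=46.131671  D=ac−b²=1.391547
λ₁=(c·0.160−b)/D = (46.131671·0.160−6.039760)/1.391547 = 0.963896
λ₂=(a−b·0.160)/D = (0.820917−6.039760·0.160)/1.391547 = -0.104520
w* = 0.963896·x + -0.104520·y:
  w_0 = 0.963896·1.4642 + -0.104520·13.0593 = 0.0464  (Exxon)
  w_1 = 0.963896·0.6100 + -0.104520·6.8565 = -0.1286  (Alcoa)
  w_2 = 0.963896·1.6686 + -0.104520·11.9270 = 0.3618  (Honeywell)
  w_3 = 0.963896·2.2969 + -0.104520·14.2888 = 0.7205  (Unilever)
Σw_i=1.0000  μᵀw=0.1600
σ²=wᵀΣw=λ₁·μ_p+λ₂ = 0.963896·0.160 + -0.104520 = 0.049703 ≈ 0.0497


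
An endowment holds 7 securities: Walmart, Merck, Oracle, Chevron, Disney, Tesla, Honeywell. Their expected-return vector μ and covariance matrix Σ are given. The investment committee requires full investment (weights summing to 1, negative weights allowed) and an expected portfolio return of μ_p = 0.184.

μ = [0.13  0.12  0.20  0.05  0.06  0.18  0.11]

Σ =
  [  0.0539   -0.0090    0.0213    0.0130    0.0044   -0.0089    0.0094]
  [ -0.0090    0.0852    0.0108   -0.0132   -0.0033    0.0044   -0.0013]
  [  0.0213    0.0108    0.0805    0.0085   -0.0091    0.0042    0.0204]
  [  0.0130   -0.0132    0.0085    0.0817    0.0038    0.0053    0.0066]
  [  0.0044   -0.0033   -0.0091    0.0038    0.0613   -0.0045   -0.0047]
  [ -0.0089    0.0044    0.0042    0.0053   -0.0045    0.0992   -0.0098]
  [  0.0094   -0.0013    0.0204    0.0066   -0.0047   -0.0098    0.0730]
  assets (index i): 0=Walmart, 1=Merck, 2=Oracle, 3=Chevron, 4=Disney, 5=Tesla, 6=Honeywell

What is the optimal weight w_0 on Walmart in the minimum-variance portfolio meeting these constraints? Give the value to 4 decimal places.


u=Σ⁻¹μ = [2.0629  1.4136  1.4832  0.0634  1.3665  2.0522  1.2097]
v=Σ⁻¹𝟙 = [15.7780  14.6268  3.4172  9.0641  17.8099  12.3059  12.9517]
a=μᵀu=1.322050  b=𝟙ᵀu=9.651348  c=𝟙ᵀv=85.953608  D=ac−b²=20.486411
λ₁=(c·0.184−b)/D = (85.953608·0.184−9.651348)/20.486411 = 0.300888
λ₂=(a−b·0.184)/D = (1.322050−9.651348·0.184)/20.486411 = -0.022151
w* = 0.300888·u + -0.022151·v:
  w_0 = 0.300888·2.0629 + -0.022151·15.7780 = 0.2712  (Walmart)
  w_1 = 0.300888·1.4136 + -0.022151·14.6268 = 0.1013  (Merck)
  w_2 = 0.300888·1.4832 + -0.022151·3.4172 = 0.3706  (Oracle)
  w_3 = 0.300888·0.0634 + -0.022151·9.0641 = -0.1817  (Chevron)
  w_4 = 0.300888·1.3665 + -0.022151·17.8099 = 0.0166  (Disney)
  w_5 = 0.300888·2.0522 + -0.022151·12.3059 = 0.3449  (Tesla)
  w_6 = 0.300888·1.2097 + -0.022151·12.9517 = 0.0771  (Honeywell)
Σw_i=1.0000  μᵀw=0.1840
σ²=wᵀΣw=λ₁·μ_p+λ₂ = 0.300888·0.184 + -0.022151 = 0.033212 ≈ 0.0332

0.2712


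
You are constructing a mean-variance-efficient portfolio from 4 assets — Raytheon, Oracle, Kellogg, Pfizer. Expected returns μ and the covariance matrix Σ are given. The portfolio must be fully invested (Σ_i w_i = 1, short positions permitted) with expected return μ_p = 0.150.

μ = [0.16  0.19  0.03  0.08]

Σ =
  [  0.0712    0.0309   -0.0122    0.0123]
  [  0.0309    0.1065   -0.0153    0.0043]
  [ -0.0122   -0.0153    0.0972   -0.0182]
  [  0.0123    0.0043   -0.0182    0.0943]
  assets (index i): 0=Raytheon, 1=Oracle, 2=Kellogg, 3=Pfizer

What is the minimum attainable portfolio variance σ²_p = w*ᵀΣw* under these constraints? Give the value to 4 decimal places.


g=Σ⁻¹μ = [1.6635  1.3974  0.8753  0.7366]
h=Σ⁻¹𝟙 = [11.2134  7.8359  15.1202  11.7027]
a=μᵀg=0.616849  b=𝟙ᵀg=4.672788  c=𝟙ᵀh=45.872220  D=ac−b²=6.461299
λ₁=(c·0.150−b)/D = (45.872220·0.150−4.672788)/6.461299 = 0.341734
λ₂=(a−b·0.150)/D = (0.616849−4.672788·0.150)/6.461299 = -0.013011
w* = 0.341734·g + -0.013011·h:
  w_0 = 0.341734·1.6635 + -0.013011·11.2134 = 0.4226  (Raytheon)
  w_1 = 0.341734·1.3974 + -0.013011·7.8359 = 0.3756  (Oracle)
  w_2 = 0.341734·0.8753 + -0.013011·15.1202 = 0.1024  (Kellogg)
  w_3 = 0.341734·0.7366 + -0.013011·11.7027 = 0.0995  (Pfizer)
Σw_i=1.0000  μᵀw=0.1500
σ²=wᵀΣw=λ₁·μ_p+λ₂ = 0.341734·0.150 + -0.013011 = 0.038249 ≈ 0.0382

0.0382


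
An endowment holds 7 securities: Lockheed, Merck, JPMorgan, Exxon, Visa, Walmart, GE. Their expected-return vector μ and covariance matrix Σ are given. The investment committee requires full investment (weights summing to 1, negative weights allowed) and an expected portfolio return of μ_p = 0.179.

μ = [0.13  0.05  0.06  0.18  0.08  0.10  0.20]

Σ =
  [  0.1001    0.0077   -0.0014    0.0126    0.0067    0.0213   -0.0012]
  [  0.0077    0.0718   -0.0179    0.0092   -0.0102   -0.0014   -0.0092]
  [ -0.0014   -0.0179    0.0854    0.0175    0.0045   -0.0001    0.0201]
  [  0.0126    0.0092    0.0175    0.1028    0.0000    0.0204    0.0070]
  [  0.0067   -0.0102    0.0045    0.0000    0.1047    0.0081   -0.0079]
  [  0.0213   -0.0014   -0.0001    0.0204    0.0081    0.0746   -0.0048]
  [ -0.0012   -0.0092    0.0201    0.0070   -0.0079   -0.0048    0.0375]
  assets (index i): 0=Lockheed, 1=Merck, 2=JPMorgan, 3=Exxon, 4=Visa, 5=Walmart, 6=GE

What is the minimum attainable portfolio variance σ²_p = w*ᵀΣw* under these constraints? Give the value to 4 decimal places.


u=Σ⁻¹μ = [0.8127  1.2969  -0.7704  1.0137  1.2608  1.1237  6.3107]
v=Σ⁻¹𝟙 = [5.1630  21.2785  7.8854  1.1533  12.3728  12.7309  31.8464]
a=μᵀu=1.782106  b=𝟙ᵀu=11.048024  c=𝟙ᵀv=92.430267  D=ac−b²=42.661749
λ₁=(c·0.179−b)/D = (92.430267·0.179−11.048024)/42.661749 = 0.128851
λ₂=(a−b·0.179)/D = (1.782106−11.048024·0.179)/42.661749 = -0.004582
w* = 0.128851·u + -0.004582·v:
  w_0 = 0.128851·0.8127 + -0.004582·5.1630 = 0.0811  (Lockheed)
  w_1 = 0.128851·1.2969 + -0.004582·21.2785 = 0.0696  (Merck)
  w_2 = 0.128851·-0.7704 + -0.004582·7.8854 = -0.1354  (JPMorgan)
  w_3 = 0.128851·1.0137 + -0.004582·1.1533 = 0.1253  (Exxon)
  w_4 = 0.128851·1.2608 + -0.004582·12.3728 = 0.1058  (Visa)
  w_5 = 0.128851·1.1237 + -0.004582·12.7309 = 0.0864  (Walmart)
  w_6 = 0.128851·6.3107 + -0.004582·31.8464 = 0.6672  (GE)
Σw_i=1.0000  μᵀw=0.1790
σ²=wᵀΣw=λ₁·μ_p+λ₂ = 0.128851·0.179 + -0.004582 = 0.018482 ≈ 0.0185

0.0185


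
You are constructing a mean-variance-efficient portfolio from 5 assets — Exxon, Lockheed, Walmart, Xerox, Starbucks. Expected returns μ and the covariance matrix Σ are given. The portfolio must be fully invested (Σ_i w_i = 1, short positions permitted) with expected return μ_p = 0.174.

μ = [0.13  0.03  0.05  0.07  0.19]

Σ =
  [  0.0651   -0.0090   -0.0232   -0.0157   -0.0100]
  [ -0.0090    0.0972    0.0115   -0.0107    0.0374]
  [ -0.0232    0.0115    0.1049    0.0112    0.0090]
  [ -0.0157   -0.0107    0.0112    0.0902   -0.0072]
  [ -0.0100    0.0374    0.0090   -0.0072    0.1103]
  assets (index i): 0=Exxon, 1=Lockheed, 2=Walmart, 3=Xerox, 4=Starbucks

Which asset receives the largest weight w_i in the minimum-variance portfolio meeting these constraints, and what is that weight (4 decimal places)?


p=Σ⁻¹μ = [2.9016  -0.1671  0.8184  1.3242  2.0620]
q=Σ⁻¹𝟙 = [26.0437  9.9306  11.7993  15.9823  8.1406]
a=μᵀp=0.897583  b=𝟙ᵀp=6.939052  c=𝟙ᵀq=71.896563  D=ac−b²=16.382688
λ₁=(c·0.174−b)/D = (71.896563·0.174−6.939052)/16.382688 = 0.340051
λ₂=(a−b·0.174)/D = (0.897583−6.939052·0.174)/16.382688 = -0.018911
w* = 0.340051·p + -0.018911·q:
  w_0 = 0.340051·2.9016 + -0.018911·26.0437 = 0.4942  (Exxon)
  w_1 = 0.340051·-0.1671 + -0.018911·9.9306 = -0.2446  (Lockheed)
  w_2 = 0.340051·0.8184 + -0.018911·11.7993 = 0.0552  (Walmart)
  w_3 = 0.340051·1.3242 + -0.018911·15.9823 = 0.1481  (Xerox)
  w_4 = 0.340051·2.0620 + -0.018911·8.1406 = 0.5472  (Starbucks)
Σw_i=1.0000  μᵀw=0.1740
σ²=wᵀΣw=λ₁·μ_p+λ₂ = 0.340051·0.174 + -0.018911 = 0.040258 ≈ 0.0403

Starbucks (0.5472)


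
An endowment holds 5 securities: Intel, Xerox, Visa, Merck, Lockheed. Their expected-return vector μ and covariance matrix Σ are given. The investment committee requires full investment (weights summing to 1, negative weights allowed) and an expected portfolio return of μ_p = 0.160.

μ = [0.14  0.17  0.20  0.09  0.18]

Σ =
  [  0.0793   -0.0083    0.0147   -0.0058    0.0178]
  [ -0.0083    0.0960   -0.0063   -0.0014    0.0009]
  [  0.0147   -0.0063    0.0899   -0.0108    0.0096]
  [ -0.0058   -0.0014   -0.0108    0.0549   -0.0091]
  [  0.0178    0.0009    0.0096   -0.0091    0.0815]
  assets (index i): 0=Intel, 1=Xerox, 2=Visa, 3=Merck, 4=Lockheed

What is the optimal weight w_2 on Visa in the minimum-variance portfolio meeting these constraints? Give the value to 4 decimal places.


0.2550

g=Σ⁻¹μ = [1.3200  2.0530  2.2592  2.5940  1.9211]
h=Σ⁻¹𝟙 = [10.9795  12.3908  11.8875  23.8524  10.9982]
a=μᵀg=1.564930  b=𝟙ᵀg=10.147450  c=𝟙ᵀh=70.108350  D=ac−b²=6.743948
λ₁=(c·0.160−b)/D = (70.108350·0.160−10.147450)/6.743948 = 0.158644
λ₂=(a−b·0.160)/D = (1.564930−10.147450·0.160)/6.743948 = -0.008698
w* = 0.158644·g + -0.008698·h:
  w_0 = 0.158644·1.3200 + -0.008698·10.9795 = 0.1139  (Intel)
  w_1 = 0.158644·2.0530 + -0.008698·12.3908 = 0.2179  (Xerox)
  w_2 = 0.158644·2.2592 + -0.008698·11.8875 = 0.2550  (Visa)
  w_3 = 0.158644·2.5940 + -0.008698·23.8524 = 0.2040  (Merck)
  w_4 = 0.158644·1.9211 + -0.008698·10.9982 = 0.2091  (Lockheed)
Σw_i=1.0000  μᵀw=0.1600
σ²=wᵀΣw=λ₁·μ_p+λ₂ = 0.158644·0.160 + -0.008698 = 0.016685 ≈ 0.0167


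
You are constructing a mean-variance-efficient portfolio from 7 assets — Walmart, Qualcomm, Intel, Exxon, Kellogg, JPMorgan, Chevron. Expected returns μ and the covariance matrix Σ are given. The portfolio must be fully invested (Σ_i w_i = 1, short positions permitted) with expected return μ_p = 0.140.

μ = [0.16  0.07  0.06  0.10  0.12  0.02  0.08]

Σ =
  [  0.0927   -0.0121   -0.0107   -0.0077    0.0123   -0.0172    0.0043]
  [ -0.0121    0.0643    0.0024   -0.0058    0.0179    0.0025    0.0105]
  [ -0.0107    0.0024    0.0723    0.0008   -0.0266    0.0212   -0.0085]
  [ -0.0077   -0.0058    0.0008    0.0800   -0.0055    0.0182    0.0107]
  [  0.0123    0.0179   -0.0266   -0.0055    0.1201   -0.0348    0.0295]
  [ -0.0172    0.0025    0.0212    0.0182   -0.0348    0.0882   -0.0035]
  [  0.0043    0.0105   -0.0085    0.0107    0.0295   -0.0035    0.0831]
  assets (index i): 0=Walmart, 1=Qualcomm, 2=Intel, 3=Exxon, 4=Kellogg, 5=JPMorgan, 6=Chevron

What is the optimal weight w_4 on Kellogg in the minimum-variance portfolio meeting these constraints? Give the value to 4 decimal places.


0.1497

g=Σ⁻¹μ = [2.0872  1.2159  1.3800  1.4677  1.0095  0.3754  0.3107]
h=Σ⁻¹𝟙 = [16.1529  14.5936  16.7519  12.1166  10.7215  12.0240  6.2076]
a=μᵀg=0.802144  b=𝟙ᵀg=7.846453  c=𝟙ᵀh=88.568077  D=ac−b²=9.477511
λ₁=(c·0.140−b)/D = (88.568077·0.140−7.846453)/9.477511 = 0.480409
λ₂=(a−b·0.140)/D = (0.802144−7.846453·0.140)/9.477511 = -0.031270
w* = 0.480409·g + -0.031270·h:
  w_0 = 0.480409·2.0872 + -0.031270·16.1529 = 0.4976  (Walmart)
  w_1 = 0.480409·1.2159 + -0.031270·14.5936 = 0.1278  (Qualcomm)
  w_2 = 0.480409·1.3800 + -0.031270·16.7519 = 0.1391  (Intel)
  w_3 = 0.480409·1.4677 + -0.031270·12.1166 = 0.3262  (Exxon)
  w_4 = 0.480409·1.0095 + -0.031270·10.7215 = 0.1497  (Kellogg)
  w_5 = 0.480409·0.3754 + -0.031270·12.0240 = -0.1956  (JPMorgan)
  w_6 = 0.480409·0.3107 + -0.031270·6.2076 = -0.0449  (Chevron)
Σw_i=1.0000  μᵀw=0.1400
σ²=wᵀΣw=λ₁·μ_p+λ₂ = 0.480409·0.140 + -0.031270 = 0.035987 ≈ 0.0360


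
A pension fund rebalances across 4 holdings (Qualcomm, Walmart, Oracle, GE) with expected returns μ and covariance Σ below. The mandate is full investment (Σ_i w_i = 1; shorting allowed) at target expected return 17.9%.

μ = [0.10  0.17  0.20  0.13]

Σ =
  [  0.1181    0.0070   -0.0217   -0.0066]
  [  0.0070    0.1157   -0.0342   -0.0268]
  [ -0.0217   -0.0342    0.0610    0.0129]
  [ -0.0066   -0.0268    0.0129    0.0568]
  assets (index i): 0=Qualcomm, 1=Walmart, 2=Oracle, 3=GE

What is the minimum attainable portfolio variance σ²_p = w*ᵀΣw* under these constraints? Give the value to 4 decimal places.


0.0172

x=Σ⁻¹μ = [1.7749  3.6261  5.3086  3.0002]
y=Σ⁻¹𝟙 = [13.7076  21.5418  28.5070  22.8882]
a=μᵀx=2.245664  b=𝟙ᵀx=13.709752  c=𝟙ᵀy=86.644732  D=ac−b²=6.617681
λ₁=(c·0.179−b)/D = (86.644732·0.179−13.709752)/6.617681 = 0.271947
λ₂=(a−b·0.179)/D = (2.245664−13.709752·0.179)/6.617681 = -0.031489
w* = 0.271947·x + -0.031489·y:
  w_0 = 0.271947·1.7749 + -0.031489·13.7076 = 0.0510  (Qualcomm)
  w_1 = 0.271947·3.6261 + -0.031489·21.5418 = 0.3078  (Walmart)
  w_2 = 0.271947·5.3086 + -0.031489·28.5070 = 0.5460  (Oracle)
  w_3 = 0.271947·3.0002 + -0.031489·22.8882 = 0.0952  (GE)
Σw_i=1.0000  μᵀw=0.1790
σ²=wᵀΣw=λ₁·μ_p+λ₂ = 0.271947·0.179 + -0.031489 = 0.017190 ≈ 0.0172
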